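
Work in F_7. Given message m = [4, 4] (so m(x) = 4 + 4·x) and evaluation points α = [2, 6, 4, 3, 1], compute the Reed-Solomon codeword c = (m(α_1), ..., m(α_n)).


c = [5, 0, 6, 2, 1]

Message polynomial: m(x) = 4 + 4·x (mod 7).
For each evaluation point α_i, compute m(α_i) mod 7:
  α_1 = 2: Horner steps 4 → 5, so m(2) = 5.
  α_2 = 6: Horner steps 4 → 0, so m(6) = 0.
  α_3 = 4: Horner steps 4 → 6, so m(4) = 6.
  α_4 = 3: Horner steps 4 → 2, so m(3) = 2.
  α_5 = 1: Horner steps 4 → 1, so m(1) = 1.
Codeword c = [5, 0, 6, 2, 1] ∈ F_7^5.


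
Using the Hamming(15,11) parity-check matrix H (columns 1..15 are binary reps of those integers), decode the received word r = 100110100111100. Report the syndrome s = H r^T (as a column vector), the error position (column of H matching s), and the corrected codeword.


s = (0, 1, 1, 1)^T, error position = 7, corrected codeword c = 100110000111100

Compute s = H r^T mod 2 one row at a time:
  s_1 = 0 + 0 + 1 + 1 + 1 + 1 + 0 + 0 = 4 ≡ 0 (mod 2).
  s_2 = 1 + 1 + 0 + 1 + 1 + 1 + 0 + 0 = 5 ≡ 1 (mod 2).
  s_3 = 0 + 0 + 0 + 1 + 1 + 1 + 0 + 0 = 3 ≡ 1 (mod 2).
  s_4 = 1 + 0 + 1 + 1 + 0 + 1 + 1 + 0 = 5 ≡ 1 (mod 2).
s = (0, 1, 1, 1)^T — this equals column 7 of H (binary 0111), so error is at position 7.
Correct: flip bit 7 of r = 100110100111100 to get c = 100110000111100.


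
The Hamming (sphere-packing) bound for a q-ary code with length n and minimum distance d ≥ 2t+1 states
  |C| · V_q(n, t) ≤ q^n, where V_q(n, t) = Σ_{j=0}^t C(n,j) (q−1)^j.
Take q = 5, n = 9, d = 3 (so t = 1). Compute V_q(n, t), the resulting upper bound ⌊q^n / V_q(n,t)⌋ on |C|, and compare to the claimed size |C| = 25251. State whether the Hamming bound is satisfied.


V_q(n, t) = 37, q^n = 1953125, Hamming bound = 52787, |C| = 25251 ≤ bound (satisfied).

Step 1: Compute V_q(n, t) = Σ_{j=0}^1 C(n, j) (q−1)^j.
  j = 0: C(9,0)·(4)^0 = 1·1 = 1.
  j = 1: C(9,1)·(4)^1 = 9·4 = 36.
  V_q(n, t) = 1 + 36 = 37.
Step 2: q^n = 5^9 = 1953125.
Step 3: Hamming bound ⌊q^n / V_q(n,t)⌋ = ⌊1953125/37⌋ = 52787.
Step 4: Compare |C| = 25251 to 52787: satisfied.
The claimed |C| lies below the Hamming bound.


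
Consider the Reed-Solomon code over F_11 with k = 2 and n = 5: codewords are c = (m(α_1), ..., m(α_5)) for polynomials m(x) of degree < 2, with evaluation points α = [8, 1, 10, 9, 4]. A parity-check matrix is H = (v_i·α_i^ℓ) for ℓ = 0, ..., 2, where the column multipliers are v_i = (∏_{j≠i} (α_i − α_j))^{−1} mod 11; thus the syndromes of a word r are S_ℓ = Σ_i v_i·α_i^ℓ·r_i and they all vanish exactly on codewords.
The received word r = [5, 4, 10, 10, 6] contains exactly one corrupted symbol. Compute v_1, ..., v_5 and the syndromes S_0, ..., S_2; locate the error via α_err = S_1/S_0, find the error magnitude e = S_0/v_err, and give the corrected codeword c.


S = (2, 7, 8), error at position 4, error magnitude e = 8, c = [5, 4, 10, 2, 6].

Step 1: column multipliers v_i = (∏_{j≠i}(α_i − α_j))^{−1} mod 11.
  i = 1 (α = 8): (8−1)(8−10)(8−9)(8−4) = 7·(−2)·(−1)·4 = 56 ≡ 1, so v_1 = 1^{−1} = 1 (mod 11).
  i = 2 (α = 1): (1−8)(1−10)(1−9)(1−4) = (−7)·(−9)·(−8)·(−3) = 1512 ≡ 5, so v_2 = 5^{−1} = 9 (mod 11).
  i = 3 (α = 10): (10−8)(10−1)(10−9)(10−4) = 2·9·1·6 = 108 ≡ 9, so v_3 = 9^{−1} = 5 (mod 11).
  i = 4 (α = 9): (9−8)(9−1)(9−10)(9−4) = 1·8·(−1)·5 = −40 ≡ 4, so v_4 = 4^{−1} = 3 (mod 11).
  i = 5 (α = 4): (4−8)(4−1)(4−10)(4−9) = (−4)·3·(−6)·(−5) = −360 ≡ 3, so v_5 = 3^{−1} = 4 (mod 11).
  v = [1, 9, 5, 3, 4].
Step 2: syndromes of r = [5, 4, 10, 10, 6] (all sums mod 11).
  S_0 = Σ v_i r_i = 1·5 + 9·4 + 5·10 + 3·10 + 4·6 = 145 ≡ 2.
  S_1 = Σ v_i α_i r_i = 1·8·5 + 9·1·4 + 5·10·10 + 3·9·10 + 4·4·6 = 942 ≡ 7.
  α_i^2 mod 11 = [9, 1, 1, 4, 5].
  S_2 = Σ v_i α_i^2 r_i = 1·9·5 + 9·1·4 + 5·1·10 + 3·4·10 + 4·5·6 = 371 ≡ 8.
  S = (2, 7, 8) ≠ 0, so r is not a codeword (an error is present).
Step 3: locate the error. For a single error e at position i, S_ℓ = v_i·e·α_i^ℓ, so α_err = S_1/S_0.
  S_0^{−1} = 2^{−1} = 6 (mod 11), so α_err = 7·6 = 42 ≡ 9 = α_4. Error position i = 4.
  Consistency check: S_2/S_1 = 8·8 = 64 ≡ 9 = α_err ✓ (single-error assumption holds).
Step 4: error magnitude e = S_0/v_4 = S_0·∏_{j≠4}(α_4 − α_j) = 2·4 = 8 ≡ 8 (mod 11).
Step 5: correct position 4: c_4 = r_4 − e = 10 − 8 ≡ 2 (mod 11). Hence c = [5, 4, 10, 2, 6].
  Check: interpolating c through the α_i gives m(x) = 7 + 8·x (degree < 2) with m(α_i) = c_i for every i, so c is indeed a codeword.


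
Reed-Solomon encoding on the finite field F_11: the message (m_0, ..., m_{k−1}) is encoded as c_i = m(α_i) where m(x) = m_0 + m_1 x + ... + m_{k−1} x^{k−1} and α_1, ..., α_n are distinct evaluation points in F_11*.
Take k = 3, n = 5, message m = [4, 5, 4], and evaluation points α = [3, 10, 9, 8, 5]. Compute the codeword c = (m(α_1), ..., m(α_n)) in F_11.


c = [0, 3, 10, 3, 8]

Message polynomial: m(x) = 4 + 5·x + 4·x^2 (mod 11).
For each evaluation point α_i, compute m(α_i) mod 11:
  α_1 = 3: Horner steps 4 → 6 → 0, so m(3) = 0.
  α_2 = 10: Horner steps 4 → 1 → 3, so m(10) = 3.
  α_3 = 9: Horner steps 4 → 8 → 10, so m(9) = 10.
  α_4 = 8: Horner steps 4 → 4 → 3, so m(8) = 3.
  α_5 = 5: Horner steps 4 → 3 → 8, so m(5) = 8.
Codeword c = [0, 3, 10, 3, 8] ∈ F_11^5.


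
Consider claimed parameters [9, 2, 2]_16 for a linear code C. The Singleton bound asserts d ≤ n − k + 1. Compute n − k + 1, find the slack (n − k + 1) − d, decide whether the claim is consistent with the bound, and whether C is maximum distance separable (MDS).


Singleton RHS = n − k + 1 = 8, slack = 6, bound satisfied, not MDS.

Singleton bound: d ≤ n − k + 1.
Here n = 9, k = 2, so n − k + 1 = 8.
Given d = 2, check d ≤ 8: YES.
Slack = (n − k + 1) − d = 6.
The code is NOT MDS (slack = 6 > 0).
Description: the claimed parameters are [9, 2, 2]_16; such a code would be non-MDS.


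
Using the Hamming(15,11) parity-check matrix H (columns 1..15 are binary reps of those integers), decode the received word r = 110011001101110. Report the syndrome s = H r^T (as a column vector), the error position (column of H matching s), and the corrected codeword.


s = (1, 1, 0, 0)^T, error position = 12, corrected codeword c = 110011001100110

Compute s = H r^T mod 2 one row at a time:
  s_1 = 0 + 1 + 1 + 0 + 1 + 1 + 1 + 0 = 5 ≡ 1 (mod 2).
  s_2 = 0 + 1 + 1 + 0 + 1 + 1 + 1 + 0 = 5 ≡ 1 (mod 2).
  s_3 = 1 + 0 + 1 + 0 + 1 + 0 + 1 + 0 = 4 ≡ 0 (mod 2).
  s_4 = 1 + 0 + 1 + 0 + 1 + 0 + 1 + 0 = 4 ≡ 0 (mod 2).
s = (1, 1, 0, 0)^T — this equals column 12 of H (binary 1100), so error is at position 12.
Correct: flip bit 12 of r = 110011001101110 to get c = 110011001100110.


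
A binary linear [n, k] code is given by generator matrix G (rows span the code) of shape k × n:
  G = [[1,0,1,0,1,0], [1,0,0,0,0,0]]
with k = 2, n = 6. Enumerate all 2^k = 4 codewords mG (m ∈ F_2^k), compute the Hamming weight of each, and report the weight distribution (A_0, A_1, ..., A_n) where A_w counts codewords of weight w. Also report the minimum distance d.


Weight distribution: A_0 = 1, A_1 = 1, A_2 = 1, A_3 = 1. Minimum distance d = 1.

Enumerate all 2^2 = 4 messages m ∈ F_2^2.
For each, compute codeword c = mG in F_2^6, then tally its weight.
  m = 00 → c = 000000, weight = 0.
  m = 10 → c = 101010, weight = 3.
  m = 01 → c = 100000, weight = 1.
  m = 11 → c = 001010, weight = 2.
Tally weights:
  weight 0: 1 codewords.
  weight 1: 1 codewords.
  weight 2: 1 codewords.
  weight 3: 1 codewords.
Minimum distance d = smallest w > 0 with A_w > 0 = 1.
Sanity: Σ A_w = 4 = 2^2 = 4 ✓.


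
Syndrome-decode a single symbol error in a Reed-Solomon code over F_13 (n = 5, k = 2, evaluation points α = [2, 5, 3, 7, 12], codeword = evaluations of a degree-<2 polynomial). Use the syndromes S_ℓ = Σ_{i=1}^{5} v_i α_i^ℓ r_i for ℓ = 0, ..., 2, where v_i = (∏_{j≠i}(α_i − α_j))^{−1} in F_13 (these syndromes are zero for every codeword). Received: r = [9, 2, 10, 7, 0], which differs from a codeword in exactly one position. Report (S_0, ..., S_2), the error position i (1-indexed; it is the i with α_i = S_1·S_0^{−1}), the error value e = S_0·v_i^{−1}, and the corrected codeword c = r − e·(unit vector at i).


S = (3, 6, 12), error at position 1, error magnitude e = 8, c = [1, 2, 10, 7, 0].

Step 1: column multipliers v_i = (∏_{j≠i}(α_i − α_j))^{−1} mod 13.
  i = 1 (α = 2): (2−5)(2−3)(2−7)(2−12) = (−3)·(−1)·(−5)·(−10) = 150 ≡ 7, so v_1 = 7^{−1} = 2 (mod 13).
  i = 2 (α = 5): (5−2)(5−3)(5−7)(5−12) = 3·2·(−2)·(−7) = 84 ≡ 6, so v_2 = 6^{−1} = 11 (mod 13).
  i = 3 (α = 3): (3−2)(3−5)(3−7)(3−12) = 1·(−2)·(−4)·(−9) = −72 ≡ 6, so v_3 = 6^{−1} = 11 (mod 13).
  i = 4 (α = 7): (7−2)(7−5)(7−3)(7−12) = 5·2·4·(−5) = −200 ≡ 8, so v_4 = 8^{−1} = 5 (mod 13).
  i = 5 (α = 12): (12−2)(12−5)(12−3)(12−7) = 10·7·9·5 = 3150 ≡ 4, so v_5 = 4^{−1} = 10 (mod 13).
  v = [2, 11, 11, 5, 10].
Step 2: syndromes of r = [9, 2, 10, 7, 0] (all sums mod 13).
  S_0 = Σ v_i r_i = 2·9 + 11·2 + 11·10 + 5·7 + 10·0 = 185 ≡ 3.
  S_1 = Σ v_i α_i r_i = 2·2·9 + 11·5·2 + 11·3·10 + 5·7·7 + 10·12·0 = 721 ≡ 6.
  α_i^2 mod 13 = [4, 12, 9, 10, 1].
  S_2 = Σ v_i α_i^2 r_i = 2·4·9 + 11·12·2 + 11·9·10 + 5·10·7 + 10·1·0 = 1676 ≡ 12.
  S = (3, 6, 12) ≠ 0, so r is not a codeword (an error is present).
Step 3: locate the error. For a single error e at position i, S_ℓ = v_i·e·α_i^ℓ, so α_err = S_1/S_0.
  S_0^{−1} = 3^{−1} = 9 (mod 13), so α_err = 6·9 = 54 ≡ 2 = α_1. Error position i = 1.
  Consistency check: S_2/S_1 = 12·11 = 132 ≡ 2 = α_err ✓ (single-error assumption holds).
Step 4: error magnitude e = S_0/v_1 = S_0·∏_{j≠1}(α_1 − α_j) = 3·7 = 21 ≡ 8 (mod 13).
Step 5: correct position 1: c_1 = r_1 − e = 9 − 8 ≡ 1 (mod 13). Hence c = [1, 2, 10, 7, 0].
  Check: interpolating c through the α_i gives m(x) = 9 + 9·x (degree < 2) with m(α_i) = c_i for every i, so c is indeed a codeword.


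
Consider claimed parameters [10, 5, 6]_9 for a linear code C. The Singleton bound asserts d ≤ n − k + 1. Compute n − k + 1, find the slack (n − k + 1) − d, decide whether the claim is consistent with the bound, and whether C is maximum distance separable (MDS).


Singleton RHS = n − k + 1 = 6, slack = 0, bound satisfied, MDS.

Singleton bound: d ≤ n − k + 1.
Here n = 10, k = 5, so n − k + 1 = 6.
Given d = 6, check d ≤ 6: YES.
Slack = (n − k + 1) − d = 0.
The code is MDS (slack = 0).
Description: the claimed parameters are [10, 5, 6]_9; such a code would be MDS (meets Singleton bound).


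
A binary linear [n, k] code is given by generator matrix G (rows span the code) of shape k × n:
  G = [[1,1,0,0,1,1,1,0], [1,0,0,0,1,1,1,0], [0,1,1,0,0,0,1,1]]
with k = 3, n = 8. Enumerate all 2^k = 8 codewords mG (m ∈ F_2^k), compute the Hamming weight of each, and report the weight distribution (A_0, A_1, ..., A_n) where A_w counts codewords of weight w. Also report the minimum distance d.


Weight distribution: A_0 = 1, A_1 = 1, A_3 = 1, A_4 = 2, A_5 = 2, A_6 = 1. Minimum distance d = 1.

Enumerate all 2^3 = 8 messages m ∈ F_2^3.
For each, compute codeword c = mG in F_2^8, then tally its weight.
  m = 000 → c = 00000000, weight = 0.
  m = 100 → c = 11001110, weight = 5.
  m = 010 → c = 10001110, weight = 4.
  m = 110 → c = 01000000, weight = 1.
  m = 001 → c = 01100011, weight = 4.
  m = 101 → c = 10101101, weight = 5.
  m = 011 → c = 11101101, weight = 6.
  m = 111 → c = 00100011, weight = 3.
Tally weights:
  weight 0: 1 codewords.
  weight 1: 1 codewords.
  weight 3: 1 codewords.
  weight 4: 2 codewords.
  weight 5: 2 codewords.
  weight 6: 1 codewords.
Minimum distance d = smallest w > 0 with A_w > 0 = 1.
Sanity: Σ A_w = 8 = 2^3 = 8 ✓.


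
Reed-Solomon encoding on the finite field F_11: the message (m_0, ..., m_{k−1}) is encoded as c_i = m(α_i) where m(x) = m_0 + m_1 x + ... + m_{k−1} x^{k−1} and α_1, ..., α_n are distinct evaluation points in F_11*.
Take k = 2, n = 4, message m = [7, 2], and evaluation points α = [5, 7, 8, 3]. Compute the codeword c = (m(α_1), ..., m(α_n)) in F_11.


c = [6, 10, 1, 2]

Message polynomial: m(x) = 7 + 2·x (mod 11).
For each evaluation point α_i, compute m(α_i) mod 11:
  α_1 = 5: Horner steps 2 → 6, so m(5) = 6.
  α_2 = 7: Horner steps 2 → 10, so m(7) = 10.
  α_3 = 8: Horner steps 2 → 1, so m(8) = 1.
  α_4 = 3: Horner steps 2 → 2, so m(3) = 2.
Codeword c = [6, 10, 1, 2] ∈ F_11^4.


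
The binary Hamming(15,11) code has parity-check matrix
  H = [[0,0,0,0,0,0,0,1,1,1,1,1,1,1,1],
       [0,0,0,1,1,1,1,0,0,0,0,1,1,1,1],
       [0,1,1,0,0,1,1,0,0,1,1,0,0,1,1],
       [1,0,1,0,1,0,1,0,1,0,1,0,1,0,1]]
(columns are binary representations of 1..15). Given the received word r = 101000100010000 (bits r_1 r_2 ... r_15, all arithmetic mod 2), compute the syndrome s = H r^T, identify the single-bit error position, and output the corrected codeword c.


s = (1, 1, 1, 0)^T, error position = 14, corrected codeword c = 101000100010010

Compute s = H r^T mod 2 one row at a time:
  s_1 = 0 + 0 + 0 + 1 + 0 + 0 + 0 + 0 = 1 ≡ 1 (mod 2).
  s_2 = 0 + 0 + 0 + 1 + 0 + 0 + 0 + 0 = 1 ≡ 1 (mod 2).
  s_3 = 0 + 1 + 0 + 1 + 0 + 1 + 0 + 0 = 3 ≡ 1 (mod 2).
  s_4 = 1 + 1 + 0 + 1 + 0 + 1 + 0 + 0 = 4 ≡ 0 (mod 2).
s = (1, 1, 1, 0)^T — this equals column 14 of H (binary 1110), so error is at position 14.
Correct: flip bit 14 of r = 101000100010000 to get c = 101000100010010.


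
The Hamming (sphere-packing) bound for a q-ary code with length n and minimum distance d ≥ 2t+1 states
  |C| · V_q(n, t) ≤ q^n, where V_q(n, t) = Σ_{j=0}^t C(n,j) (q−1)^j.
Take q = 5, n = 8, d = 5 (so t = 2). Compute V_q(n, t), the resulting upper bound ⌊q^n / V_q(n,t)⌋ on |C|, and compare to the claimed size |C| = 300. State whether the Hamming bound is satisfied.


V_q(n, t) = 481, q^n = 390625, Hamming bound = 812, |C| = 300 ≤ bound (satisfied).

Step 1: Compute V_q(n, t) = Σ_{j=0}^2 C(n, j) (q−1)^j.
  j = 0: C(8,0)·(4)^0 = 1·1 = 1.
  j = 1: C(8,1)·(4)^1 = 8·4 = 32.
  j = 2: C(8,2)·(4)^2 = 28·16 = 448.
  V_q(n, t) = 1 + 32 + 448 = 481.
Step 2: q^n = 5^8 = 390625.
Step 3: Hamming bound ⌊q^n / V_q(n,t)⌋ = ⌊390625/481⌋ = 812.
Step 4: Compare |C| = 300 to 812: satisfied.
The claimed |C| lies below the Hamming bound.


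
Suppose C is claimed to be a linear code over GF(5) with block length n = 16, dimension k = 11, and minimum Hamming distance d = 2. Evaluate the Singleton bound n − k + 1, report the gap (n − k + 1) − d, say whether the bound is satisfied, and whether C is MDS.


Singleton RHS = n − k + 1 = 6, slack = 4, bound satisfied, not MDS.

Singleton bound: d ≤ n − k + 1.
Here n = 16, k = 11, so n − k + 1 = 6.
Given d = 2, check d ≤ 6: YES.
Slack = (n − k + 1) − d = 4.
The code is NOT MDS (slack = 4 > 0).
Description: the claimed parameters are [16, 11, 2]_5; such a code would be non-MDS.


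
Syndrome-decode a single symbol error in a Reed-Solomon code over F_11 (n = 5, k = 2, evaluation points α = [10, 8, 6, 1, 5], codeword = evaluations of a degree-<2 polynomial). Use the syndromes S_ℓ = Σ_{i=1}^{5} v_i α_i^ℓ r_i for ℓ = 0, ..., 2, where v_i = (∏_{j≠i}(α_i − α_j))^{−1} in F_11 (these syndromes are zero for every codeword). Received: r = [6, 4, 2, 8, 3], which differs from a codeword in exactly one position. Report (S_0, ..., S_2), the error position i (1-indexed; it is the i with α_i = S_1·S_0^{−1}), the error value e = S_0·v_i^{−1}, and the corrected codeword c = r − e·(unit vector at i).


S = (4, 9, 1), error at position 5, error magnitude e = 2, c = [6, 4, 2, 8, 1].

Step 1: column multipliers v_i = (∏_{j≠i}(α_i − α_j))^{−1} mod 11.
  i = 1 (α = 10): (10−8)(10−6)(10−1)(10−5) = 2·4·9·5 = 360 ≡ 8, so v_1 = 8^{−1} = 7 (mod 11).
  i = 2 (α = 8): (8−10)(8−6)(8−1)(8−5) = (−2)·2·7·3 = −84 ≡ 4, so v_2 = 4^{−1} = 3 (mod 11).
  i = 3 (α = 6): (6−10)(6−8)(6−1)(6−5) = (−4)·(−2)·5·1 = 40 ≡ 7, so v_3 = 7^{−1} = 8 (mod 11).
  i = 4 (α = 1): (1−10)(1−8)(1−6)(1−5) = (−9)·(−7)·(−5)·(−4) = 1260 ≡ 6, so v_4 = 6^{−1} = 2 (mod 11).
  i = 5 (α = 5): (5−10)(5−8)(5−6)(5−1) = (−5)·(−3)·(−1)·4 = −60 ≡ 6, so v_5 = 6^{−1} = 2 (mod 11).
  v = [7, 3, 8, 2, 2].
Step 2: syndromes of r = [6, 4, 2, 8, 3] (all sums mod 11).
  S_0 = Σ v_i r_i = 7·6 + 3·4 + 8·2 + 2·8 + 2·3 = 92 ≡ 4.
  S_1 = Σ v_i α_i r_i = 7·10·6 + 3·8·4 + 8·6·2 + 2·1·8 + 2·5·3 = 658 ≡ 9.
  α_i^2 mod 11 = [1, 9, 3, 1, 3].
  S_2 = Σ v_i α_i^2 r_i = 7·1·6 + 3·9·4 + 8·3·2 + 2·1·8 + 2·3·3 = 232 ≡ 1.
  S = (4, 9, 1) ≠ 0, so r is not a codeword (an error is present).
Step 3: locate the error. For a single error e at position i, S_ℓ = v_i·e·α_i^ℓ, so α_err = S_1/S_0.
  S_0^{−1} = 4^{−1} = 3 (mod 11), so α_err = 9·3 = 27 ≡ 5 = α_5. Error position i = 5.
  Consistency check: S_2/S_1 = 1·5 = 5 ≡ 5 = α_err ✓ (single-error assumption holds).
Step 4: error magnitude e = S_0/v_5 = S_0·∏_{j≠5}(α_5 − α_j) = 4·6 = 24 ≡ 2 (mod 11).
Step 5: correct position 5: c_5 = r_5 − e = 3 − 2 ≡ 1 (mod 11). Hence c = [6, 4, 2, 8, 1].
  Check: interpolating c through the α_i gives m(x) = 7 + 1·x (degree < 2) with m(α_i) = c_i for every i, so c is indeed a codeword.


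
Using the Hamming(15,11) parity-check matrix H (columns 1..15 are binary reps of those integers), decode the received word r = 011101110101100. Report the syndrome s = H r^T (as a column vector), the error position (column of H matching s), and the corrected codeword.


s = (0, 1, 1, 1)^T, error position = 7, corrected codeword c = 011101010101100

Compute s = H r^T mod 2 one row at a time:
  s_1 = 1 + 0 + 1 + 0 + 1 + 1 + 0 + 0 = 4 ≡ 0 (mod 2).
  s_2 = 1 + 0 + 1 + 1 + 1 + 1 + 0 + 0 = 5 ≡ 1 (mod 2).
  s_3 = 1 + 1 + 1 + 1 + 1 + 0 + 0 + 0 = 5 ≡ 1 (mod 2).
  s_4 = 0 + 1 + 0 + 1 + 0 + 0 + 1 + 0 = 3 ≡ 1 (mod 2).
s = (0, 1, 1, 1)^T — this equals column 7 of H (binary 0111), so error is at position 7.
Correct: flip bit 7 of r = 011101110101100 to get c = 011101010101100.


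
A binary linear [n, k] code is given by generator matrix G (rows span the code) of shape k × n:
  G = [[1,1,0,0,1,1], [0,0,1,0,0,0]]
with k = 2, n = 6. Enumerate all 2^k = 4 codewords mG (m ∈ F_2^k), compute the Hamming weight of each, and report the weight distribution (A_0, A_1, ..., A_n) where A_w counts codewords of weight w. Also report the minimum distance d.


Weight distribution: A_0 = 1, A_1 = 1, A_4 = 1, A_5 = 1. Minimum distance d = 1.

Enumerate all 2^2 = 4 messages m ∈ F_2^2.
For each, compute codeword c = mG in F_2^6, then tally its weight.
  m = 00 → c = 000000, weight = 0.
  m = 10 → c = 110011, weight = 4.
  m = 01 → c = 001000, weight = 1.
  m = 11 → c = 111011, weight = 5.
Tally weights:
  weight 0: 1 codewords.
  weight 1: 1 codewords.
  weight 4: 1 codewords.
  weight 5: 1 codewords.
Minimum distance d = smallest w > 0 with A_w > 0 = 1.
Sanity: Σ A_w = 4 = 2^2 = 4 ✓.


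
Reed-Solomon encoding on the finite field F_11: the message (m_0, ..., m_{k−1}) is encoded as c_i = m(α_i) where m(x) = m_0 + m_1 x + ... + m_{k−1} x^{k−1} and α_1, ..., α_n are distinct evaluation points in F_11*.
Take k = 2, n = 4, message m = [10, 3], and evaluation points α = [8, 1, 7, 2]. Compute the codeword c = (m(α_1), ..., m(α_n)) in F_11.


c = [1, 2, 9, 5]

Message polynomial: m(x) = 10 + 3·x (mod 11).
For each evaluation point α_i, compute m(α_i) mod 11:
  α_1 = 8: Horner steps 3 → 1, so m(8) = 1.
  α_2 = 1: Horner steps 3 → 2, so m(1) = 2.
  α_3 = 7: Horner steps 3 → 9, so m(7) = 9.
  α_4 = 2: Horner steps 3 → 5, so m(2) = 5.
Codeword c = [1, 2, 9, 5] ∈ F_11^4.


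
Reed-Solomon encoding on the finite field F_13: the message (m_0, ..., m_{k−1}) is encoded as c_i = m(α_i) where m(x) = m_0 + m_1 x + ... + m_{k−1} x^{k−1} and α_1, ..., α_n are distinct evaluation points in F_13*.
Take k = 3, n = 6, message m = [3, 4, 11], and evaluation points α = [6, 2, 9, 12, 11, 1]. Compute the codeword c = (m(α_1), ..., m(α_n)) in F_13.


c = [7, 3, 7, 10, 0, 5]

Message polynomial: m(x) = 3 + 4·x + 11·x^2 (mod 13).
For each evaluation point α_i, compute m(α_i) mod 13:
  α_1 = 6: Horner steps 11 → 5 → 7, so m(6) = 7.
  α_2 = 2: Horner steps 11 → 0 → 3, so m(2) = 3.
  α_3 = 9: Horner steps 11 → 12 → 7, so m(9) = 7.
  α_4 = 12: Horner steps 11 → 6 → 10, so m(12) = 10.
  α_5 = 11: Horner steps 11 → 8 → 0, so m(11) = 0.
  α_6 = 1: Horner steps 11 → 2 → 5, so m(1) = 5.
Codeword c = [7, 3, 7, 10, 0, 5] ∈ F_13^6.


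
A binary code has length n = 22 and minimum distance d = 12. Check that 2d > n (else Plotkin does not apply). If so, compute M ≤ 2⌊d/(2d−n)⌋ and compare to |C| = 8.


Plotkin bound M ≤ 12; given |C| = 8 ≤ bound (satisfied).

Check applicability: 2d = 24, n = 22.
2d − n = 2 > 0, so Plotkin applies.
Compute d/(2d−n) = 12/2 ≈ 6.0000.
⌊d/(2d−n)⌋ = 6.
Plotkin bound: M ≤ 2·6 = 12.
Given |C| = 8, check: satisfied.
This |C| is below the Plotkin bound.


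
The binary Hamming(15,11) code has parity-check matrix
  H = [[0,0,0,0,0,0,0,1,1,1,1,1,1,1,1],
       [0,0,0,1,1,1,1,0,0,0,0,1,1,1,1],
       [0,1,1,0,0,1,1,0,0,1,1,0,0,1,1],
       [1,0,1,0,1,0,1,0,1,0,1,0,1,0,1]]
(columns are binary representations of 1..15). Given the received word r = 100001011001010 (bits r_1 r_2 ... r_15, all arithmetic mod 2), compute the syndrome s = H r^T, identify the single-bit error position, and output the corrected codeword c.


s = (0, 1, 0, 0)^T, error position = 4, corrected codeword c = 100101011001010

Compute s = H r^T mod 2 one row at a time:
  s_1 = 1 + 1 + 0 + 0 + 1 + 0 + 1 + 0 = 4 ≡ 0 (mod 2).
  s_2 = 0 + 0 + 1 + 0 + 1 + 0 + 1 + 0 = 3 ≡ 1 (mod 2).
  s_3 = 0 + 0 + 1 + 0 + 0 + 0 + 1 + 0 = 2 ≡ 0 (mod 2).
  s_4 = 1 + 0 + 0 + 0 + 1 + 0 + 0 + 0 = 2 ≡ 0 (mod 2).
s = (0, 1, 0, 0)^T — this equals column 4 of H (binary 0100), so error is at position 4.
Correct: flip bit 4 of r = 100001011001010 to get c = 100101011001010.


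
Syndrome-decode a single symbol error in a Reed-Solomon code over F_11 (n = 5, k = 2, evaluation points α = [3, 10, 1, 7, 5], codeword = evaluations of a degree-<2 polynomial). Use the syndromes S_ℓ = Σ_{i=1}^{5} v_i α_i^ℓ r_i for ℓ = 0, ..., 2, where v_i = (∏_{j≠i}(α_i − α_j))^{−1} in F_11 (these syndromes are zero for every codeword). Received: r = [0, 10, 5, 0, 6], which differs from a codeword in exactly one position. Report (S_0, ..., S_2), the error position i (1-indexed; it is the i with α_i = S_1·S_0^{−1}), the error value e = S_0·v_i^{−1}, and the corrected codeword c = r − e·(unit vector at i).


S = (1, 7, 5), error at position 4, error magnitude e = 10, c = [0, 10, 5, 1, 6].

Step 1: column multipliers v_i = (∏_{j≠i}(α_i − α_j))^{−1} mod 11.
  i = 1 (α = 3): (3−10)(3−1)(3−7)(3−5) = (−7)·2·(−4)·(−2) = −112 ≡ 9, so v_1 = 9^{−1} = 5 (mod 11).
  i = 2 (α = 10): (10−3)(10−1)(10−7)(10−5) = 7·9·3·5 = 945 ≡ 10, so v_2 = 10^{−1} = 10 (mod 11).
  i = 3 (α = 1): (1−3)(1−10)(1−7)(1−5) = (−2)·(−9)·(−6)·(−4) = 432 ≡ 3, so v_3 = 3^{−1} = 4 (mod 11).
  i = 4 (α = 7): (7−3)(7−10)(7−1)(7−5) = 4·(−3)·6·2 = −144 ≡ 10, so v_4 = 10^{−1} = 10 (mod 11).
  i = 5 (α = 5): (5−3)(5−10)(5−1)(5−7) = 2·(−5)·4·(−2) = 80 ≡ 3, so v_5 = 3^{−1} = 4 (mod 11).
  v = [5, 10, 4, 10, 4].
Step 2: syndromes of r = [0, 10, 5, 0, 6] (all sums mod 11).
  S_0 = Σ v_i r_i = 5·0 + 10·10 + 4·5 + 10·0 + 4·6 = 144 ≡ 1.
  S_1 = Σ v_i α_i r_i = 5·3·0 + 10·10·10 + 4·1·5 + 10·7·0 + 4·5·6 = 1140 ≡ 7.
  α_i^2 mod 11 = [9, 1, 1, 5, 3].
  S_2 = Σ v_i α_i^2 r_i = 5·9·0 + 10·1·10 + 4·1·5 + 10·5·0 + 4·3·6 = 192 ≡ 5.
  S = (1, 7, 5) ≠ 0, so r is not a codeword (an error is present).
Step 3: locate the error. For a single error e at position i, S_ℓ = v_i·e·α_i^ℓ, so α_err = S_1/S_0.
  S_0^{−1} = 1^{−1} = 1 (mod 11), so α_err = 7·1 = 7 ≡ 7 = α_4. Error position i = 4.
  Consistency check: S_2/S_1 = 5·8 = 40 ≡ 7 = α_err ✓ (single-error assumption holds).
Step 4: error magnitude e = S_0/v_4 = S_0·∏_{j≠4}(α_4 − α_j) = 1·10 = 10 ≡ 10 (mod 11).
Step 5: correct position 4: c_4 = r_4 − e = 0 − 10 ≡ 1 (mod 11). Hence c = [0, 10, 5, 1, 6].
  Check: interpolating c through the α_i gives m(x) = 2 + 3·x (degree < 2) with m(α_i) = c_i for every i, so c is indeed a codeword.


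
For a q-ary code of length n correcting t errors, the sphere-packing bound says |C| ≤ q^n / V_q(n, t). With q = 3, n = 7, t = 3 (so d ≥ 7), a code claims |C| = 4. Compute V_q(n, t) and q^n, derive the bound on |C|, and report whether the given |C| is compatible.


V_q(n, t) = 379, q^n = 2187, Hamming bound = 5, |C| = 4 ≤ bound (satisfied).

Step 1: Compute V_q(n, t) = Σ_{j=0}^3 C(n, j) (q−1)^j.
  j = 0: C(7,0)·(2)^0 = 1·1 = 1.
  j = 1: C(7,1)·(2)^1 = 7·2 = 14.
  j = 2: C(7,2)·(2)^2 = 21·4 = 84.
  j = 3: C(7,3)·(2)^3 = 35·8 = 280.
  V_q(n, t) = 1 + 14 + 84 + 280 = 379.
Step 2: q^n = 3^7 = 2187.
Step 3: Hamming bound ⌊q^n / V_q(n,t)⌋ = ⌊2187/379⌋ = 5.
Step 4: Compare |C| = 4 to 5: satisfied.
The claimed |C| lies below the Hamming bound.


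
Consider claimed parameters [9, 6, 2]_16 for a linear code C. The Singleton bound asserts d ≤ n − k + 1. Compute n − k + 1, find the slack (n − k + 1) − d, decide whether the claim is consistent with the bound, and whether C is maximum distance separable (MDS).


Singleton RHS = n − k + 1 = 4, slack = 2, bound satisfied, not MDS.

Singleton bound: d ≤ n − k + 1.
Here n = 9, k = 6, so n − k + 1 = 4.
Given d = 2, check d ≤ 4: YES.
Slack = (n − k + 1) − d = 2.
The code is NOT MDS (slack = 2 > 0).
Description: the claimed parameters are [9, 6, 2]_16; such a code would be non-MDS.


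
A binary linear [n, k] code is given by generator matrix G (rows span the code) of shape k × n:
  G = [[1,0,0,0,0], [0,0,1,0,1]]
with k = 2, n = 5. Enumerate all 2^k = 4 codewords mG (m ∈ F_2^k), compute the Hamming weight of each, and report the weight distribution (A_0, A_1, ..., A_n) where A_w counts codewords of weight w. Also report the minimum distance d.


Weight distribution: A_0 = 1, A_1 = 1, A_2 = 1, A_3 = 1. Minimum distance d = 1.

Enumerate all 2^2 = 4 messages m ∈ F_2^2.
For each, compute codeword c = mG in F_2^5, then tally its weight.
  m = 00 → c = 00000, weight = 0.
  m = 10 → c = 10000, weight = 1.
  m = 01 → c = 00101, weight = 2.
  m = 11 → c = 10101, weight = 3.
Tally weights:
  weight 0: 1 codewords.
  weight 1: 1 codewords.
  weight 2: 1 codewords.
  weight 3: 1 codewords.
Minimum distance d = smallest w > 0 with A_w > 0 = 1.
Sanity: Σ A_w = 4 = 2^2 = 4 ✓.


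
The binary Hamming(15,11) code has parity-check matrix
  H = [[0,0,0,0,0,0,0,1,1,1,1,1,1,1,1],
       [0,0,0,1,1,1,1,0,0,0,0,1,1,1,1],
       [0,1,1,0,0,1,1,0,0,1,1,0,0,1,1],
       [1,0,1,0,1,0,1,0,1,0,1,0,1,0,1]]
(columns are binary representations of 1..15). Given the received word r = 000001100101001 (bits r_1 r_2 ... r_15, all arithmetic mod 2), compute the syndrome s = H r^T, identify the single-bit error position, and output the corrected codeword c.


s = (1, 0, 0, 0)^T, error position = 8, corrected codeword c = 000001110101001

Compute s = H r^T mod 2 one row at a time:
  s_1 = 0 + 0 + 1 + 0 + 1 + 0 + 0 + 1 = 3 ≡ 1 (mod 2).
  s_2 = 0 + 0 + 1 + 1 + 1 + 0 + 0 + 1 = 4 ≡ 0 (mod 2).
  s_3 = 0 + 0 + 1 + 1 + 1 + 0 + 0 + 1 = 4 ≡ 0 (mod 2).
  s_4 = 0 + 0 + 0 + 1 + 0 + 0 + 0 + 1 = 2 ≡ 0 (mod 2).
s = (1, 0, 0, 0)^T — this equals column 8 of H (binary 1000), so error is at position 8.
Correct: flip bit 8 of r = 000001100101001 to get c = 000001110101001.


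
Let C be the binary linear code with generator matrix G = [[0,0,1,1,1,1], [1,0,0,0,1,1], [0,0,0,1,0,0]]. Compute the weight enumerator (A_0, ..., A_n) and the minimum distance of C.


Weight distribution: A_0 = 1, A_1 = 1, A_2 = 1, A_3 = 3, A_4 = 2. Minimum distance d = 1.

Enumerate all 2^3 = 8 messages m ∈ F_2^3.
For each, compute codeword c = mG in F_2^6, then tally its weight.
  m = 000 → c = 000000, weight = 0.
  m = 100 → c = 001111, weight = 4.
  m = 010 → c = 100011, weight = 3.
  m = 110 → c = 101100, weight = 3.
  m = 001 → c = 000100, weight = 1.
  m = 101 → c = 001011, weight = 3.
  m = 011 → c = 100111, weight = 4.
  m = 111 → c = 101000, weight = 2.
Tally weights:
  weight 0: 1 codewords.
  weight 1: 1 codewords.
  weight 2: 1 codewords.
  weight 3: 3 codewords.
  weight 4: 2 codewords.
Minimum distance d = smallest w > 0 with A_w > 0 = 1.
Sanity: Σ A_w = 8 = 2^3 = 8 ✓.


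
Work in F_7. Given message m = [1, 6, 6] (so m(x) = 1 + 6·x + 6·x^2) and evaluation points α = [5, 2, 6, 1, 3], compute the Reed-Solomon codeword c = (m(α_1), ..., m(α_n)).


c = [6, 2, 1, 6, 3]

Message polynomial: m(x) = 1 + 6·x + 6·x^2 (mod 7).
For each evaluation point α_i, compute m(α_i) mod 7:
  α_1 = 5: Horner steps 6 → 1 → 6, so m(5) = 6.
  α_2 = 2: Horner steps 6 → 4 → 2, so m(2) = 2.
  α_3 = 6: Horner steps 6 → 0 → 1, so m(6) = 1.
  α_4 = 1: Horner steps 6 → 5 → 6, so m(1) = 6.
  α_5 = 3: Horner steps 6 → 3 → 3, so m(3) = 3.
Codeword c = [6, 2, 1, 6, 3] ∈ F_7^5.


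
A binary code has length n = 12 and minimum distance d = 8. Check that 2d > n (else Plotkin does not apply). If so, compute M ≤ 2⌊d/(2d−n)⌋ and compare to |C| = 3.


Plotkin bound M ≤ 4; given |C| = 3 ≤ bound (satisfied).

Check applicability: 2d = 16, n = 12.
2d − n = 4 > 0, so Plotkin applies.
Compute d/(2d−n) = 8/4 ≈ 2.0000.
⌊d/(2d−n)⌋ = 2.
Plotkin bound: M ≤ 2·2 = 4.
Given |C| = 3, check: satisfied.
This |C| is below the Plotkin bound.


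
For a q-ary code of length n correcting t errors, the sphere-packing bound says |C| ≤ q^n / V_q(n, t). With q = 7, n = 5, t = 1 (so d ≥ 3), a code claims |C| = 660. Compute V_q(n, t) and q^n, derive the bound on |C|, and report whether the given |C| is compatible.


V_q(n, t) = 31, q^n = 16807, Hamming bound = 542, |C| = 660 > bound (violated).

Step 1: Compute V_q(n, t) = Σ_{j=0}^1 C(n, j) (q−1)^j.
  j = 0: C(5,0)·(6)^0 = 1·1 = 1.
  j = 1: C(5,1)·(6)^1 = 5·6 = 30.
  V_q(n, t) = 1 + 30 = 31.
Step 2: q^n = 7^5 = 16807.
Step 3: Hamming bound ⌊q^n / V_q(n,t)⌋ = ⌊16807/31⌋ = 542.
Step 4: Compare |C| = 660 to 542: violated.
The claimed |C| lies above the Hamming bound, so no 7-ary code of length 5 with d ≥ 3 can have 660 codewords.


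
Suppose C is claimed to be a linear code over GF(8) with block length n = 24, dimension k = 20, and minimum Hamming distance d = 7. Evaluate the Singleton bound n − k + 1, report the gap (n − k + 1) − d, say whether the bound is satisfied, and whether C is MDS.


Singleton RHS = n − k + 1 = 5, slack = -2, bound violated (no such code; not MDS).

Singleton bound: d ≤ n − k + 1.
Here n = 24, k = 20, so n − k + 1 = 5.
Given d = 7, check d ≤ 5: NO.
Slack = (n − k + 1) − d = -2.
The slack is negative: d = 7 exceeds n − k + 1 = 5 by 2, so the Singleton bound is violated and no linear [24, 20, 7]_8 code can exist. In particular it is not MDS (MDS requires d = n − k + 1 exactly).
Description: the claimed parameters are [24, 20, 7]_8; such a code would be impossible (violates the Singleton bound).


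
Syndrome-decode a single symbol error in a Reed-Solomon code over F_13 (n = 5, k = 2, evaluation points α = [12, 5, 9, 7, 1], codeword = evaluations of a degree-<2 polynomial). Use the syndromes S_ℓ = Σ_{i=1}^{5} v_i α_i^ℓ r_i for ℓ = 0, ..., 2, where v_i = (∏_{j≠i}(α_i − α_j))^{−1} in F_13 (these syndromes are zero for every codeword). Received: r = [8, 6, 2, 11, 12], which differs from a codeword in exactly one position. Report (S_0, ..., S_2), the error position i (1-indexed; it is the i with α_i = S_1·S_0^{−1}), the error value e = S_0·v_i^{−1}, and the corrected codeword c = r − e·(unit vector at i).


S = (9, 6, 4), error at position 2, error magnitude e = 12, c = [8, 7, 2, 11, 12].

Step 1: column multipliers v_i = (∏_{j≠i}(α_i − α_j))^{−1} mod 13.
  i = 1 (α = 12): (12−5)(12−9)(12−7)(12−1) = 7·3·5·11 = 1155 ≡ 11, so v_1 = 11^{−1} = 6 (mod 13).
  i = 2 (α = 5): (5−12)(5−9)(5−7)(5−1) = (−7)·(−4)·(−2)·4 = −224 ≡ 10, so v_2 = 10^{−1} = 4 (mod 13).
  i = 3 (α = 9): (9−12)(9−5)(9−7)(9−1) = (−3)·4·2·8 = −192 ≡ 3, so v_3 = 3^{−1} = 9 (mod 13).
  i = 4 (α = 7): (7−12)(7−5)(7−9)(7−1) = (−5)·2·(−2)·6 = 120 ≡ 3, so v_4 = 3^{−1} = 9 (mod 13).
  i = 5 (α = 1): (1−12)(1−5)(1−9)(1−7) = (−11)·(−4)·(−8)·(−6) = 2112 ≡ 6, so v_5 = 6^{−1} = 11 (mod 13).
  v = [6, 4, 9, 9, 11].
Step 2: syndromes of r = [8, 6, 2, 11, 12] (all sums mod 13).
  S_0 = Σ v_i r_i = 6·8 + 4·6 + 9·2 + 9·11 + 11·12 = 321 ≡ 9.
  S_1 = Σ v_i α_i r_i = 6·12·8 + 4·5·6 + 9·9·2 + 9·7·11 + 11·1·12 = 1683 ≡ 6.
  α_i^2 mod 13 = [1, 12, 3, 10, 1].
  S_2 = Σ v_i α_i^2 r_i = 6·1·8 + 4·12·6 + 9·3·2 + 9·10·11 + 11·1·12 = 1512 ≡ 4.
  S = (9, 6, 4) ≠ 0, so r is not a codeword (an error is present).
Step 3: locate the error. For a single error e at position i, S_ℓ = v_i·e·α_i^ℓ, so α_err = S_1/S_0.
  S_0^{−1} = 9^{−1} = 3 (mod 13), so α_err = 6·3 = 18 ≡ 5 = α_2. Error position i = 2.
  Consistency check: S_2/S_1 = 4·11 = 44 ≡ 5 = α_err ✓ (single-error assumption holds).
Step 4: error magnitude e = S_0/v_2 = S_0·∏_{j≠2}(α_2 − α_j) = 9·10 = 90 ≡ 12 (mod 13).
Step 5: correct position 2: c_2 = r_2 − e = 6 − 12 ≡ 7 (mod 13). Hence c = [8, 7, 2, 11, 12].
  Check: interpolating c through the α_i gives m(x) = 10 + 2·x (degree < 2) with m(α_i) = c_i for every i, so c is indeed a codeword.


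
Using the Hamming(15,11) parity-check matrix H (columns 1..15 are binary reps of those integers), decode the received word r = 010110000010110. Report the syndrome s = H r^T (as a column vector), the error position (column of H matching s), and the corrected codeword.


s = (1, 0, 1, 1)^T, error position = 11, corrected codeword c = 010110000000110

Compute s = H r^T mod 2 one row at a time:
  s_1 = 0 + 0 + 0 + 1 + 0 + 1 + 1 + 0 = 3 ≡ 1 (mod 2).
  s_2 = 1 + 1 + 0 + 0 + 0 + 1 + 1 + 0 = 4 ≡ 0 (mod 2).
  s_3 = 1 + 0 + 0 + 0 + 0 + 1 + 1 + 0 = 3 ≡ 1 (mod 2).
  s_4 = 0 + 0 + 1 + 0 + 0 + 1 + 1 + 0 = 3 ≡ 1 (mod 2).
s = (1, 0, 1, 1)^T — this equals column 11 of H (binary 1011), so error is at position 11.
Correct: flip bit 11 of r = 010110000010110 to get c = 010110000000110.


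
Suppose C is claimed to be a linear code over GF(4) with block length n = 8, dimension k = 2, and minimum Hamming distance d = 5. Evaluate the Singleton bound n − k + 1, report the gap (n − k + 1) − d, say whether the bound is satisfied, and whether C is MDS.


Singleton RHS = n − k + 1 = 7, slack = 2, bound satisfied, not MDS.

Singleton bound: d ≤ n − k + 1.
Here n = 8, k = 2, so n − k + 1 = 7.
Given d = 5, check d ≤ 7: YES.
Slack = (n − k + 1) − d = 2.
The code is NOT MDS (slack = 2 > 0).
Description: the claimed parameters are [8, 2, 5]_4; such a code would be non-MDS.


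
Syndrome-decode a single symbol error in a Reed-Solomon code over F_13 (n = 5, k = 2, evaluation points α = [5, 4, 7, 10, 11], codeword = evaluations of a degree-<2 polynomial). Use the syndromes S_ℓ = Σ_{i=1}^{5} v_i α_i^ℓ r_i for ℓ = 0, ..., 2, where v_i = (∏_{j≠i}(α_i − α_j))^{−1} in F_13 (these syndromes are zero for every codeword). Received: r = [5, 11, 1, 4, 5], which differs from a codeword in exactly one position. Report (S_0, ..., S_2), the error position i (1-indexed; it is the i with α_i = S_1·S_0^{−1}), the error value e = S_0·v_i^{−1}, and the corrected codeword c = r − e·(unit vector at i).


S = (9, 6, 4), error at position 1, error magnitude e = 6, c = [12, 11, 1, 4, 5].

Step 1: column multipliers v_i = (∏_{j≠i}(α_i − α_j))^{−1} mod 13.
  i = 1 (α = 5): (5−4)(5−7)(5−10)(5−11) = 1·(−2)·(−5)·(−6) = −60 ≡ 5, so v_1 = 5^{−1} = 8 (mod 13).
  i = 2 (α = 4): (4−5)(4−7)(4−10)(4−11) = (−1)·(−3)·(−6)·(−7) = 126 ≡ 9, so v_2 = 9^{−1} = 3 (mod 13).
  i = 3 (α = 7): (7−5)(7−4)(7−10)(7−11) = 2·3·(−3)·(−4) = 72 ≡ 7, so v_3 = 7^{−1} = 2 (mod 13).
  i = 4 (α = 10): (10−5)(10−4)(10−7)(10−11) = 5·6·3·(−1) = −90 ≡ 1, so v_4 = 1^{−1} = 1 (mod 13).
  i = 5 (α = 11): (11−5)(11−4)(11−7)(11−10) = 6·7·4·1 = 168 ≡ 12, so v_5 = 12^{−1} = 12 (mod 13).
  v = [8, 3, 2, 1, 12].
Step 2: syndromes of r = [5, 11, 1, 4, 5] (all sums mod 13).
  S_0 = Σ v_i r_i = 8·5 + 3·11 + 2·1 + 1·4 + 12·5 = 139 ≡ 9.
  S_1 = Σ v_i α_i r_i = 8·5·5 + 3·4·11 + 2·7·1 + 1·10·4 + 12·11·5 = 1046 ≡ 6.
  α_i^2 mod 13 = [12, 3, 10, 9, 4].
  S_2 = Σ v_i α_i^2 r_i = 8·12·5 + 3·3·11 + 2·10·1 + 1·9·4 + 12·4·5 = 875 ≡ 4.
  S = (9, 6, 4) ≠ 0, so r is not a codeword (an error is present).
Step 3: locate the error. For a single error e at position i, S_ℓ = v_i·e·α_i^ℓ, so α_err = S_1/S_0.
  S_0^{−1} = 9^{−1} = 3 (mod 13), so α_err = 6·3 = 18 ≡ 5 = α_1. Error position i = 1.
  Consistency check: S_2/S_1 = 4·11 = 44 ≡ 5 = α_err ✓ (single-error assumption holds).
Step 4: error magnitude e = S_0/v_1 = S_0·∏_{j≠1}(α_1 − α_j) = 9·5 = 45 ≡ 6 (mod 13).
Step 5: correct position 1: c_1 = r_1 − e = 5 − 6 ≡ 12 (mod 13). Hence c = [12, 11, 1, 4, 5].
  Check: interpolating c through the α_i gives m(x) = 7 + 1·x (degree < 2) with m(α_i) = c_i for every i, so c is indeed a codeword.


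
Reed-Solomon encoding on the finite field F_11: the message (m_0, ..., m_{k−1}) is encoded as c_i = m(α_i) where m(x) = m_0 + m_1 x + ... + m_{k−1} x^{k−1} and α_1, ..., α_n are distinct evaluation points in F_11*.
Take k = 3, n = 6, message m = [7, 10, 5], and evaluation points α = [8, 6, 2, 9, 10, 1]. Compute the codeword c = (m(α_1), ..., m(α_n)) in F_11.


c = [0, 5, 3, 7, 2, 0]

Message polynomial: m(x) = 7 + 10·x + 5·x^2 (mod 11).
For each evaluation point α_i, compute m(α_i) mod 11:
  α_1 = 8: Horner steps 5 → 6 → 0, so m(8) = 0.
  α_2 = 6: Horner steps 5 → 7 → 5, so m(6) = 5.
  α_3 = 2: Horner steps 5 → 9 → 3, so m(2) = 3.
  α_4 = 9: Horner steps 5 → 0 → 7, so m(9) = 7.
  α_5 = 10: Horner steps 5 → 5 → 2, so m(10) = 2.
  α_6 = 1: Horner steps 5 → 4 → 0, so m(1) = 0.
Codeword c = [0, 5, 3, 7, 2, 0] ∈ F_11^6.


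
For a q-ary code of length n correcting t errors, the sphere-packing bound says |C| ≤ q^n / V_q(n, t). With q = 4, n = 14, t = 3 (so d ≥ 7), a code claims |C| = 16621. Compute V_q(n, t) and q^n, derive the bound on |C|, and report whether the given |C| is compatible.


V_q(n, t) = 10690, q^n = 268435456, Hamming bound = 25110, |C| = 16621 ≤ bound (satisfied).

Step 1: Compute V_q(n, t) = Σ_{j=0}^3 C(n, j) (q−1)^j.
  j = 0: C(14,0)·(3)^0 = 1·1 = 1.
  j = 1: C(14,1)·(3)^1 = 14·3 = 42.
  j = 2: C(14,2)·(3)^2 = 91·9 = 819.
  j = 3: C(14,3)·(3)^3 = 364·27 = 9828.
  V_q(n, t) = 1 + 42 + 819 + 9828 = 10690.
Step 2: q^n = 4^14 = 268435456.
Step 3: Hamming bound ⌊q^n / V_q(n,t)⌋ = ⌊268435456/10690⌋ = 25110.
Step 4: Compare |C| = 16621 to 25110: satisfied.
The claimed |C| lies below the Hamming bound.


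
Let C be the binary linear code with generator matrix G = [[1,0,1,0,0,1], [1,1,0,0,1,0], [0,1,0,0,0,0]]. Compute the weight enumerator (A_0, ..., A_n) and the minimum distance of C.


Weight distribution: A_0 = 1, A_1 = 1, A_2 = 1, A_3 = 3, A_4 = 2. Minimum distance d = 1.

Enumerate all 2^3 = 8 messages m ∈ F_2^3.
For each, compute codeword c = mG in F_2^6, then tally its weight.
  m = 000 → c = 000000, weight = 0.
  m = 100 → c = 101001, weight = 3.
  m = 010 → c = 110010, weight = 3.
  m = 110 → c = 011011, weight = 4.
  m = 001 → c = 010000, weight = 1.
  m = 101 → c = 111001, weight = 4.
  m = 011 → c = 100010, weight = 2.
  m = 111 → c = 001011, weight = 3.
Tally weights:
  weight 0: 1 codewords.
  weight 1: 1 codewords.
  weight 2: 1 codewords.
  weight 3: 3 codewords.
  weight 4: 2 codewords.
Minimum distance d = smallest w > 0 with A_w > 0 = 1.
Sanity: Σ A_w = 8 = 2^3 = 8 ✓.
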